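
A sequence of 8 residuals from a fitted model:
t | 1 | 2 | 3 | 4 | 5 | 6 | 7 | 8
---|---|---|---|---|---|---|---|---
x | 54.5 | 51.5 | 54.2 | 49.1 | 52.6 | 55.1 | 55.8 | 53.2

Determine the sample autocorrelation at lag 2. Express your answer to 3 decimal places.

-0.048

Mean x̄ = (54.5 + 51.5 + 54.2 + 49.1 + 52.6 + 55.1 + 55.8 + 53.2)/8 = 53.2500
Deviations from mean: 1.2500, -1.7500, 0.9500, -4.1500, -0.6500, 1.8500, 2.5500, -0.0500
Numerator Σ_{t=1}^{6}(x_t−x̄)(x_{t+2}−x̄) = -1.5950
Denominator Σ(x_t−x̄)² = 33.1000
r_2 = -1.5950 / 33.1000 = -0.048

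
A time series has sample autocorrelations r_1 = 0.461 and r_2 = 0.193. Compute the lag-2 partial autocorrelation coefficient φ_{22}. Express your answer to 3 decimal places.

φ_{22} = (r_2 − r_1²) / (1 − r_1²)
r_1² = (0.461)² = 0.212521
Numerator = 0.193 − 0.2125 = -0.0195; denominator = 1 − 0.2125 = 0.7875
φ_{22} = -0.0195 / 0.7875 = -0.025

-0.025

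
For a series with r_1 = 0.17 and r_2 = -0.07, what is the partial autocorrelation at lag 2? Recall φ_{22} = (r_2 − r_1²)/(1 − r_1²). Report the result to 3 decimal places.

-0.102

φ_{22} = (r_2 − r_1²) / (1 − r_1²)
r_1² = (0.17)² = 0.0289
Numerator = -0.07 − 0.0289 = -0.0989; denominator = 1 − 0.0289 = 0.9711
φ_{22} = -0.0989 / 0.9711 = -0.102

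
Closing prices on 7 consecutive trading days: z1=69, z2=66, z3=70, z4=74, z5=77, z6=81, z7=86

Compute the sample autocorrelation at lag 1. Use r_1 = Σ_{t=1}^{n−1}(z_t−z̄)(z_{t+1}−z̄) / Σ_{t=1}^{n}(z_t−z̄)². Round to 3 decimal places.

Mean z̄ = (69 + 66 + 70 + 74 + 77 + 81 + 86)/7 = 74.7143
Numerator Σ_{t=1}^{6}(z_t−z̄)(z_{t+1}−z̄) = 177.9184
Denominator Σ(z_t−z̄)² = 303.4286
r_1 = 177.9184 / 303.4286 = 0.586

0.586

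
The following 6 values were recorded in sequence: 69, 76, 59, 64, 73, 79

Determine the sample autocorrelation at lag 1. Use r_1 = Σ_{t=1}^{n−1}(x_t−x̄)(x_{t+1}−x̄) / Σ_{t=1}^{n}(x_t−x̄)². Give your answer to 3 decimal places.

0.011

Mean x̄ = (69 + 76 + 59 + 64 + 73 + 79)/6 = 70.0000
Numerator Σ_{t=1}^{5}(x_t−x̄)(x_{t+1}−x̄) = 3.0000
Denominator Σ(x_t−x̄)² = 284.0000
r_1 = 3.0000 / 284.0000 = 0.011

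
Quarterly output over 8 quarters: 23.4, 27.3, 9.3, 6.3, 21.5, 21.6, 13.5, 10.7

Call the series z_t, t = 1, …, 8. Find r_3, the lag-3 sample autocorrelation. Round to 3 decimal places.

Mean z̄ = (23.4 + 27.3 + 9.3 + 6.3 + 21.5 + 21.6 + 13.5 + 10.7)/8 = 16.7000
Numerator Σ_{t=1}^{5}(z_t−z̄)(z_{t+3}−z̄) = -50.5800
Denominator Σ(z_t−z̄)² = 413.4600
r_3 = -50.5800 / 413.4600 = -0.122

-0.122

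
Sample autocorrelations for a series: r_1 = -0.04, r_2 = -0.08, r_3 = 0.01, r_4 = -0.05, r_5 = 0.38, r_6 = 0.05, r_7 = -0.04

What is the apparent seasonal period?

5

The largest autocorrelation is r_5 = 0.38; the remaining lags stay at or below 0.05.
The dominant spike at lag 5 indicates a seasonal period of 5.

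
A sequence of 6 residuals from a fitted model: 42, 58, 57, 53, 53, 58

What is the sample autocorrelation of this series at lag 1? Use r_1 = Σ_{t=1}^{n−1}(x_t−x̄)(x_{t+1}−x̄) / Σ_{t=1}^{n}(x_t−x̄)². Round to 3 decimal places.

Mean x̄ = (42 + 58 + 57 + 53 + 53 + 58)/6 = 53.5000
Deviations from mean: -11.5000, 4.5000, 3.5000, -0.5000, -0.5000, 4.5000
Σ(x_t−x̄)(x_{t+1}−x̄) = (-51.7500) + (15.7500) + (-1.7500) + (0.2500) + (-2.2500) = -39.7500
Denominator Σ(x_t−x̄)² = 185.5000
r_1 = -39.7500 / 185.5000 = -0.214

-0.214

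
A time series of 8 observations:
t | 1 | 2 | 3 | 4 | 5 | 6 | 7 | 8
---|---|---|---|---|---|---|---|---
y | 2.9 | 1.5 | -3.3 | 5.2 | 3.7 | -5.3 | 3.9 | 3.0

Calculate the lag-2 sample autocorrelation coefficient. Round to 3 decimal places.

-0.487

Mean ȳ = (2.9 + 1.5 − 3.3 + 5.2 + 3.7 − 5.3 + 3.9 + 3.0)/8 = 1.4500
Deviations from mean: 1.4500, 0.0500, -4.7500, 3.7500, 2.2500, -6.7500, 2.4500, 1.5500
Σ(y_t−ȳ)(y_{t+2}−ȳ) = (-6.8875) + (0.1875) + (-10.6875) + (-25.3125) + (5.5125) + (-10.4625) = -47.6500
Denominator Σ(y_t−ȳ)² = 97.7600
r_2 = -47.6500 / 97.7600 = -0.487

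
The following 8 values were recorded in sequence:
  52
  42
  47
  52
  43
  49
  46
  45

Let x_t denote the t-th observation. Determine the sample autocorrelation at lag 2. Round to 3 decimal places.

Mean x̄ = (52 + 42 + 47 + 52 + 43 + 49 + 46 + 45)/8 = 47.0000
Deviations from mean: 5.0000, -5.0000, 0.0000, 5.0000, -4.0000, 2.0000, -1.0000, -2.0000
Σ(x_t−x̄)(x_{t+2}−x̄) = (0.0000) + (-25.0000) + (0.0000) + (10.0000) + (4.0000) + (-4.0000) = -15.0000
Denominator Σ(x_t−x̄)² = 100.0000
r_2 = -15.0000 / 100.0000 = -0.150

-0.150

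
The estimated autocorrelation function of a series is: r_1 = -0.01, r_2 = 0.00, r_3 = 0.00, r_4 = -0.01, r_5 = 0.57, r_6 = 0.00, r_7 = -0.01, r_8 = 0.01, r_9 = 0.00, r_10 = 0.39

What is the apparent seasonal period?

5

The largest autocorrelation is r_5 = 0.57, with a weaker echo at lag 10 (0.39); the remaining lags stay at or below 0.01.
The dominant spike at lag 5 indicates a seasonal period of 5.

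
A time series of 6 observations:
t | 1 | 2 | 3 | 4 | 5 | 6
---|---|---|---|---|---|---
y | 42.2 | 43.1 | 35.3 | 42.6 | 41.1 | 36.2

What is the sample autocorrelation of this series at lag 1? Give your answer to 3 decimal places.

-0.364

Mean ȳ = (42.2 + 43.1 + 35.3 + 42.6 + 41.1 + 36.2)/6 = 40.0833
Deviations from mean: 2.1167, 3.0167, -4.7833, 2.5167, 1.0167, -3.8833
Σ(y_t−ȳ)(y_{t+1}−ȳ) = (6.3853) + (-14.4297) + (-12.0381) + (2.5586) + (-3.9481) = -21.4719
Denominator Σ(y_t−ȳ)² = 58.9083
r_1 = -21.4719 / 58.9083 = -0.364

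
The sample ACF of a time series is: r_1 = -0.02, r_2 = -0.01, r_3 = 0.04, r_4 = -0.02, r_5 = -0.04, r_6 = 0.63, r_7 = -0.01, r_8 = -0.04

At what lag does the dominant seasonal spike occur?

6

The largest autocorrelation is r_6 = 0.63; the remaining lags stay at or below 0.04.
The dominant spike at lag 6 indicates a seasonal period of 6.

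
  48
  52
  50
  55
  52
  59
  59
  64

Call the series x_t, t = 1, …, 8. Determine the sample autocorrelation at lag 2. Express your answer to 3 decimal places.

Mean x̄ = (48 + 52 + 50 + 55 + 52 + 59 + 59 + 64)/8 = 54.8750
Numerator Σ_{t=1}^{6}(x_t−x̄)(x_{t+2}−x̄) = 73.4688
Denominator Σ(x_t−x̄)² = 204.8750
r_2 = 73.4688 / 204.8750 = 0.359

0.359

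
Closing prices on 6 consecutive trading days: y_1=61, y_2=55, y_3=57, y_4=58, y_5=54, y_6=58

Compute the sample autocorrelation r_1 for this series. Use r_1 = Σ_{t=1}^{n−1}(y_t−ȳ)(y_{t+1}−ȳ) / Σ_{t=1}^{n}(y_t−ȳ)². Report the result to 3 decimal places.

Mean ȳ = (61 + 55 + 57 + 58 + 54 + 58)/6 = 57.1667
Deviations from mean: 3.8333, -2.1667, -0.1667, 0.8333, -3.1667, 0.8333
Σ(y_t−ȳ)(y_{t+1}−ȳ) = (-8.3056) + (0.3611) + (-0.1389) + (-2.6389) + (-2.6389) = -13.3611
Denominator Σ(y_t−ȳ)² = 30.8333
r_1 = -13.3611 / 30.8333 = -0.433

-0.433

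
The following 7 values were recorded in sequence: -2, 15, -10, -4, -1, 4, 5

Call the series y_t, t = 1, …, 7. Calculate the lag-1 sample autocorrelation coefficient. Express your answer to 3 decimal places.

Mean ȳ = (-2 + 15 − 10 − 4 − 1 + 4 + 5)/7 = 1.0000
Σ(y_t−ȳ)(y_{t+1}−ȳ) = (-42.0000) + (-154.0000) + (55.0000) + (10.0000) + (-6.0000) + (12.0000) = -125.0000
Denominator Σ(y_t−ȳ)² = 380.0000
r_1 = -125.0000 / 380.0000 = -0.329

-0.329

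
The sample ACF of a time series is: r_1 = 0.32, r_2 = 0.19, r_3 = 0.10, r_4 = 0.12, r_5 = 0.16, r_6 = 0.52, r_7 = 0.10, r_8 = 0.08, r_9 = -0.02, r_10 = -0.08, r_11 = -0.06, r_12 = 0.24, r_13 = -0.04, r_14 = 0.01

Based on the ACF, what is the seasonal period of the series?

6

The largest autocorrelation is r_6 = 0.52; the remaining lags stay at or below 0.32. The elevated value at lag 1 (0.32), dropping to 0.19 at lag 2, reflects decaying short-term dependence rather than seasonality.
The dominant spike at lag 6 indicates a seasonal period of 6.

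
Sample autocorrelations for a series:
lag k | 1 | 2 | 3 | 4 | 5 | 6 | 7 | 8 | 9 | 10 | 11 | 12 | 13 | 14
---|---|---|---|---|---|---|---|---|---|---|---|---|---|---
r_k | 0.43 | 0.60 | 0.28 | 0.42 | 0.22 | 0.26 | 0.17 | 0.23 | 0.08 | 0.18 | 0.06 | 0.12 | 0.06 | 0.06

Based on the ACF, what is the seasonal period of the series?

The largest autocorrelation is r_2 = 0.60; the remaining lags stay at or below 0.43.
The dominant spike at lag 2 indicates a seasonal period of 2.

2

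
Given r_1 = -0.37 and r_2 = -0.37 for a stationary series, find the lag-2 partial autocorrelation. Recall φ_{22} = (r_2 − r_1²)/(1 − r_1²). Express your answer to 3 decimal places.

φ_{22} = (r_2 − r_1²) / (1 − r_1²)
r_1² = (-0.37)² = 0.1369
Numerator = -0.37 − 0.1369 = -0.5069; denominator = 1 − 0.1369 = 0.8631
φ_{22} = -0.5069 / 0.8631 = -0.587

-0.587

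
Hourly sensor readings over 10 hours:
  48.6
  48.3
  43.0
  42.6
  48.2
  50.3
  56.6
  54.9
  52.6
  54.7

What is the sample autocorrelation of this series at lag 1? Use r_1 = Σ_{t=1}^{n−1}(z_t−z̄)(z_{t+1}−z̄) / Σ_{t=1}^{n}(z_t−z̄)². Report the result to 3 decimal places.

0.663

Mean z̄ = (48.6 + 48.3 + 43.0 + 42.6 + 48.2 + 50.3 + 56.6 + 54.9 + 52.6 + 54.7)/10 = 49.9800
Numerator Σ_{t=1}^{9}(z_t−z̄)(z_{t+1}−z̄) = 138.0696
Denominator Σ(z_t−z̄)² = 208.3560
r_1 = 138.0696 / 208.3560 = 0.663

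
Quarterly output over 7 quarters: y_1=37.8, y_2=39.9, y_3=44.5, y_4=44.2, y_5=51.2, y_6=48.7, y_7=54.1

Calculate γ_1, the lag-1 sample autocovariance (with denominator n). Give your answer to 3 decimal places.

Mean ȳ = (37.8 + 39.9 + 44.5 + 44.2 + 51.2 + 48.7 + 54.1)/7 = 45.7714
Σ_{t=1}^{6}(y_t−ȳ)(y_{t+1}−ȳ) = 88.0249
γ_1 = 88.0249 / 7 = 12.575

12.575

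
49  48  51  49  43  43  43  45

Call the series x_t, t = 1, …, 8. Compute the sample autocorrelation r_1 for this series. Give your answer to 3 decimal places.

Mean x̄ = (49 + 48 + 51 + 49 + 43 + 43 + 43 + 45)/8 = 46.3750
Deviations from mean: 2.6250, 1.6250, 4.6250, 2.6250, -3.3750, -3.3750, -3.3750, -1.3750
Σ(x_t−x̄)(x_{t+1}−x̄) = (4.2656) + (7.5156) + (12.1406) + (-8.8594) + (11.3906) + (11.3906) + (4.6406) = 42.4844
Denominator Σ(x_t−x̄)² = 73.8750
r_1 = 42.4844 / 73.8750 = 0.575

0.575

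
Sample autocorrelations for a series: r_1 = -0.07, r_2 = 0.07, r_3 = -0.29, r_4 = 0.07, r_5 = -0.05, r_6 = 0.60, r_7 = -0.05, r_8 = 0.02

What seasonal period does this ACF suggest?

6

The largest autocorrelation is r_6 = 0.60; the remaining lags stay at or below 0.07.
The dominant spike at lag 6 indicates a seasonal period of 6.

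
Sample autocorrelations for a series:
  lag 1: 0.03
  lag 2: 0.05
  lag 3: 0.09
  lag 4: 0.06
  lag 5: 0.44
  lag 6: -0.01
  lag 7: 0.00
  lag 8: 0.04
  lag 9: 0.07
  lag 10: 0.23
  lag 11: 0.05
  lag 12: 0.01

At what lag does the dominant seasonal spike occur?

The largest autocorrelation is r_5 = 0.44, with a weaker echo at lag 10 (0.23); the remaining lags stay at or below 0.09.
The dominant spike at lag 5 indicates a seasonal period of 5.

5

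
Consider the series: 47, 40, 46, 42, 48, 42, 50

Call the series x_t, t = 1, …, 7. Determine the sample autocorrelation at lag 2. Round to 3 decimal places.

Mean x̄ = (47 + 40 + 46 + 42 + 48 + 42 + 50)/7 = 45.0000
Deviations from mean: 2.0000, -5.0000, 1.0000, -3.0000, 3.0000, -3.0000, 5.0000
Σ(x_t−x̄)(x_{t+2}−x̄) = (2.0000) + (15.0000) + (3.0000) + (9.0000) + (15.0000) = 44.0000
Denominator Σ(x_t−x̄)² = 82.0000
r_2 = 44.0000 / 82.0000 = 0.537

0.537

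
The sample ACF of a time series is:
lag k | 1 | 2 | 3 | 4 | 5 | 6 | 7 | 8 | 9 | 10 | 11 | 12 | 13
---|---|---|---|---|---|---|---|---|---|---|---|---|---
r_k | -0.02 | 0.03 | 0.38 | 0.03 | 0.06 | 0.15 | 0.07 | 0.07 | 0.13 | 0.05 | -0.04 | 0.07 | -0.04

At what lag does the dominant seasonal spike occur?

3

The largest autocorrelation is r_3 = 0.38, with a weaker echo at lag 6 (0.15); the remaining lags stay at or below 0.13.
The dominant spike at lag 3 indicates a seasonal period of 3.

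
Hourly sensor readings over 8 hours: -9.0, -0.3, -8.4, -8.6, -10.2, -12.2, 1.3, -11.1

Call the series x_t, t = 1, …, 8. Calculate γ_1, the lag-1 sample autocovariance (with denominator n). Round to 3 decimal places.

Mean x̄ = (-9.0 − 0.3 − 8.4 − 8.6 − 10.2 − 12.2 + 1.3 − 11.1)/8 = -7.3125
Σ_{t=1}^{7}(x_t−x̄)(x_{t+1}−x̄) = -74.9427
γ_1 = -74.9427 / 8 = -9.368

-9.368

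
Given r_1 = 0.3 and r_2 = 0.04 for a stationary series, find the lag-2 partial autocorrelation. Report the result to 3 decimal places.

-0.055

φ_{22} = (r_2 − r_1²) / (1 − r_1²)
r_1² = (0.3)² = 0.09
Numerator = 0.04 − 0.0900 = -0.0500; denominator = 1 − 0.0900 = 0.9100
φ_{22} = -0.0500 / 0.9100 = -0.055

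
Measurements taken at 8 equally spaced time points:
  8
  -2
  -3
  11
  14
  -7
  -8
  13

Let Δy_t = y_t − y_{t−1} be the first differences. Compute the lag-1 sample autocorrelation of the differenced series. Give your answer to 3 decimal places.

First differences Δy: -10, -1, 14, 3, -21, -1, 21
Mean of differences = 0.7143
Numerator Σ(Δy_t−Δȳ)(Δy_{t+1}−Δȳ) = -21.2245
Denominator Σ(Δy_t−Δȳ)² = 1185.4286
r_1(Δy) = -21.2245 / 1185.4286 = -0.018

-0.018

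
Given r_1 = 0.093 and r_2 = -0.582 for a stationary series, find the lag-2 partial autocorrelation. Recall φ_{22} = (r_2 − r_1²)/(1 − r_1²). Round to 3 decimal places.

φ_{22} = (r_2 − r_1²) / (1 − r_1²)
r_1² = (0.093)² = 0.008649
Numerator = -0.582 − 0.0086 = -0.5906; denominator = 1 − 0.0086 = 0.9914
φ_{22} = -0.5906 / 0.9914 = -0.596

-0.596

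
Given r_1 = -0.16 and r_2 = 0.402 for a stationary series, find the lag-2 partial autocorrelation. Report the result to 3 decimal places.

0.386

φ_{22} = (r_2 − r_1²) / (1 − r_1²)
r_1² = (-0.16)² = 0.0256
Numerator = 0.402 − 0.0256 = 0.3764; denominator = 1 − 0.0256 = 0.9744
φ_{22} = 0.3764 / 0.9744 = 0.386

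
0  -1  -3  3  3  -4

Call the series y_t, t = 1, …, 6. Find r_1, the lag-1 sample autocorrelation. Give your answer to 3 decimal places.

Mean ȳ = (0 − 1 − 3 + 3 + 3 − 4)/6 = -0.3333
Deviations from mean: 0.3333, -0.6667, -2.6667, 3.3333, 3.3333, -3.6667
Σ(y_t−ȳ)(y_{t+1}−ȳ) = (-0.2222) + (1.7778) + (-8.8889) + (11.1111) + (-12.2222) = -8.4444
Denominator Σ(y_t−ȳ)² = 43.3333
r_1 = -8.4444 / 43.3333 = -0.195

-0.195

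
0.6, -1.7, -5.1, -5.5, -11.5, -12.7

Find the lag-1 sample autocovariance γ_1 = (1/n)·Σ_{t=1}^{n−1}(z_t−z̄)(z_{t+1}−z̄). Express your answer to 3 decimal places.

11.133

Mean z̄ = (0.6 − 1.7 − 5.1 − 5.5 − 11.5 − 12.7)/6 = -5.9833
Deviations: 6.5833, 4.2833, 0.8833, 0.4833, -5.5167, -6.7167
Σ_{t=1}^{5}(z_t−z̄)(z_{t+1}−z̄) = 66.7964
γ_1 = 66.7964 / 6 = 11.133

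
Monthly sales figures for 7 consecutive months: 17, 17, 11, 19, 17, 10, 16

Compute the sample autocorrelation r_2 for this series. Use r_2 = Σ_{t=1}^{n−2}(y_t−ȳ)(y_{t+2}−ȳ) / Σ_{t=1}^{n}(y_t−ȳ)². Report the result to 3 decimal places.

Mean ȳ = (17 + 17 + 11 + 19 + 17 + 10 + 16)/7 = 15.2857
Deviations from mean: 1.7143, 1.7143, -4.2857, 3.7143, 1.7143, -5.2857, 0.7143
Numerator Σ_{t=1}^{5}(y_t−ȳ)(y_{t+2}−ȳ) = -26.7347
Denominator Σ(y_t−ȳ)² = 69.4286
r_2 = -26.7347 / 69.4286 = -0.385

-0.385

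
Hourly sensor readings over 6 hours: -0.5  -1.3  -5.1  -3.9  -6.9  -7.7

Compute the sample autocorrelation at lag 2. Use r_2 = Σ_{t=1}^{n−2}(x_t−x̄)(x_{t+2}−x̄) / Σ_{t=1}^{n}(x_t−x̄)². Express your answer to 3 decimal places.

-0.026

Mean x̄ = (-0.5 − 1.3 − 5.1 − 3.9 − 6.9 − 7.7)/6 = -4.2333
Deviations from mean: 3.7333, 2.9333, -0.8667, 0.3333, -2.6667, -3.4667
Σ(x_t−x̄)(x_{t+2}−x̄) = (-3.2356) + (0.9778) + (2.3111) + (-1.1556) = -1.1022
Denominator Σ(x_t−x̄)² = 42.5333
r_2 = -1.1022 / 42.5333 = -0.026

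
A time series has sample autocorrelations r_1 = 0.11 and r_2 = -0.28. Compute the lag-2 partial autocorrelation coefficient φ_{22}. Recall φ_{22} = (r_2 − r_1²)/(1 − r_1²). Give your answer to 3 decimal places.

φ_{22} = (r_2 − r_1²) / (1 − r_1²)
r_1² = (0.11)² = 0.0121
Numerator = -0.28 − 0.0121 = -0.2921; denominator = 1 − 0.0121 = 0.9879
φ_{22} = -0.2921 / 0.9879 = -0.296

-0.296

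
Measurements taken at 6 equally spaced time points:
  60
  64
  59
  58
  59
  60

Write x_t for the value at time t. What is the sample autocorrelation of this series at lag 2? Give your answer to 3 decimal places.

-0.318

Mean x̄ = (60 + 64 + 59 + 58 + 59 + 60)/6 = 60.0000
Σ(x_t−x̄)(x_{t+2}−x̄) = (0.0000) + (-8.0000) + (1.0000) + (0.0000) = -7.0000
Denominator Σ(x_t−x̄)² = 22.0000
r_2 = -7.0000 / 22.0000 = -0.318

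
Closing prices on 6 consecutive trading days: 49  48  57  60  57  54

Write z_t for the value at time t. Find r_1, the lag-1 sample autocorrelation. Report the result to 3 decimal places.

Mean z̄ = (49 + 48 + 57 + 60 + 57 + 54)/6 = 54.1667
Deviations from mean: -5.1667, -6.1667, 2.8333, 5.8333, 2.8333, -0.1667
Numerator Σ_{t=1}^{5}(z_t−z̄)(z_{t+1}−z̄) = 46.9722
Denominator Σ(z_t−z̄)² = 114.8333
r_1 = 46.9722 / 114.8333 = 0.409

0.409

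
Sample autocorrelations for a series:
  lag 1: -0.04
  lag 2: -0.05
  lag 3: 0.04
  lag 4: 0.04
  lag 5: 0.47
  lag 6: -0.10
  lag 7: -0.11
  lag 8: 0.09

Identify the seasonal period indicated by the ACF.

The largest autocorrelation is r_5 = 0.47; the remaining lags stay at or below 0.09.
The dominant spike at lag 5 indicates a seasonal period of 5.

5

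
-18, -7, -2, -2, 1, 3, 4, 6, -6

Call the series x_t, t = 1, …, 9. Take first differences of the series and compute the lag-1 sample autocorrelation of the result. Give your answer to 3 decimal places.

First differences Δx: 11, 5, 0, 3, 2, 1, 2, -12
Mean of differences = 1.5000
Numerator Σ(Δx_t−Δx̄)(Δx_{t+1}−Δx̄) = 19.2500
Denominator Σ(Δx_t−Δx̄)² = 290.0000
r_1(Δx) = 19.2500 / 290.0000 = 0.066

0.066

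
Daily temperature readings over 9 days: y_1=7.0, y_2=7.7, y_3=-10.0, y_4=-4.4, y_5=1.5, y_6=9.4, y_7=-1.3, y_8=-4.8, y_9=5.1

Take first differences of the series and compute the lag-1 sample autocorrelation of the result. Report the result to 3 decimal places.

First differences Δy: 0.7, -17.7, 5.6, 5.9, 7.9, -10.7, -3.5, 9.9
Mean of differences = -0.2375
Numerator Σ(Δy_t−Δȳ)(Δy_{t+1}−Δȳ) = -116.6152
Denominator Σ(Δy_t−Δȳ)² = 666.6588
r_1(Δy) = -116.6152 / 666.6588 = -0.175

-0.175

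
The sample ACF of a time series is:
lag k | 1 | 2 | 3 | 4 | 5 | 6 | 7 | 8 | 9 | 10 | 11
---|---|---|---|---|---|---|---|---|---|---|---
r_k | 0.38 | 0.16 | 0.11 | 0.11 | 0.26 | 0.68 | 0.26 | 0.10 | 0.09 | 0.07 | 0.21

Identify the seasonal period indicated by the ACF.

6

The largest autocorrelation is r_6 = 0.68; the remaining lags stay at or below 0.38. The elevated value at lag 1 (0.38), dropping to 0.16 at lag 2, reflects decaying short-term dependence rather than seasonality.
The dominant spike at lag 6 indicates a seasonal period of 6.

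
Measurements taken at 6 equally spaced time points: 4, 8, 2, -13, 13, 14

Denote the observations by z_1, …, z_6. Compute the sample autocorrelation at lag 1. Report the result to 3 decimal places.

Mean z̄ = (4 + 8 + 2 − 13 + 13 + 14)/6 = 4.6667
Σ(z_t−z̄)(z_{t+1}−z̄) = (-2.2222) + (-8.8889) + (47.1111) + (-147.2222) + (77.7778) = -33.4444
Denominator Σ(z_t−z̄)² = 487.3333
r_1 = -33.4444 / 487.3333 = -0.069

-0.069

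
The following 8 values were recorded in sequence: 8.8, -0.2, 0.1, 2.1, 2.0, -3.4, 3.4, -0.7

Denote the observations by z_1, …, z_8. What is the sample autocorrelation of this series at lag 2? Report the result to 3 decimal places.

-0.034

Mean z̄ = (8.8 − 0.2 + 0.1 + 2.1 + 2.0 − 3.4 + 3.4 − 0.7)/8 = 1.5125
Deviations from mean: 7.2875, -1.7125, -1.4125, 0.5875, 0.4875, -4.9125, 1.8875, -2.2125
Numerator Σ_{t=1}^{6}(z_t−z̄)(z_{t+2}−z̄) = -3.0853
Denominator Σ(z_t−z̄)² = 91.2088
r_2 = -3.0853 / 91.2088 = -0.034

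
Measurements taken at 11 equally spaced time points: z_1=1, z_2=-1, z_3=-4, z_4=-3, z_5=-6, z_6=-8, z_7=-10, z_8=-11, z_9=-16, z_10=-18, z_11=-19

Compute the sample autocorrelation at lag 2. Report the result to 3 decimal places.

Mean z̄ = (1 − 1 − 4 − 3 − 6 − 8 − 10 − 11 − 16 − 18 − 19)/11 = -8.6364
Numerator Σ_{t=1}^{9}(z_t−z̄)(z_{t+2}−z̄) = 206.9174
Denominator Σ(z_t−z̄)² = 468.5455
r_2 = 206.9174 / 468.5455 = 0.442

0.442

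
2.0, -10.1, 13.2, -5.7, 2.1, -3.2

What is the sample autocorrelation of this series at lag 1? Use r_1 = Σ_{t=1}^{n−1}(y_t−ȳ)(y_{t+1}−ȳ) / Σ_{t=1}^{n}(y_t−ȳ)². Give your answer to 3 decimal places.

-0.758

Mean ȳ = (2.0 − 10.1 + 13.2 − 5.7 + 2.1 − 3.2)/6 = -0.2833
Deviations from mean: 2.2833, -9.8167, 13.4833, -5.4167, 2.3833, -2.9167
Numerator Σ_{t=1}^{5}(y_t−ȳ)(y_{t+1}−ȳ) = -247.6719
Denominator Σ(y_t−ȳ)² = 326.9083
r_1 = -247.6719 / 326.9083 = -0.758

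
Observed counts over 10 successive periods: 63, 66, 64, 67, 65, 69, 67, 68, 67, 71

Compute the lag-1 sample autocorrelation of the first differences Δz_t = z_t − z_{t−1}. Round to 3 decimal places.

-0.750

First differences Δz: 3, -2, 3, -2, 4, -2, 1, -1, 4
Mean of differences = 0.8889
Numerator Σ(Δz_t−Δz̄)(Δz_{t+1}−Δz̄) = -42.6790
Denominator Σ(Δz_t−Δz̄)² = 56.8889
r_1(Δz) = -42.6790 / 56.8889 = -0.750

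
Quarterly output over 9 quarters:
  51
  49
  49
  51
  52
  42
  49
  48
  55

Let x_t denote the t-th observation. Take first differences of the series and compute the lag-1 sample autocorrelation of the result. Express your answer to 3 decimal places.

First differences Δx: -2, 0, 2, 1, -10, 7, -1, 7
Mean of differences = 0.5000
Numerator Σ(Δx_t−Δx̄)(Δx_{t+1}−Δx̄) = -91.7500
Denominator Σ(Δx_t−Δx̄)² = 206.0000
r_1(Δx) = -91.7500 / 206.0000 = -0.445

-0.445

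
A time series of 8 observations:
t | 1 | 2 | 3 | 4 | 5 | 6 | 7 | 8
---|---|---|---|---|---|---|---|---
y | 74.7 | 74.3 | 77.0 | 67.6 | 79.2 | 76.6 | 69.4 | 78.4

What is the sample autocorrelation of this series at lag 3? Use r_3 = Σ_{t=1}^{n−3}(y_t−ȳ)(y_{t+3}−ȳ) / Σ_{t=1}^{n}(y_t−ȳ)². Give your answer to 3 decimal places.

Mean ȳ = (74.7 + 74.3 + 77.0 + 67.6 + 79.2 + 76.6 + 69.4 + 78.4)/8 = 74.6500
Σ(y_t−ȳ)(y_{t+3}−ȳ) = (-0.3525) + (-1.5925) + (4.5825) + (37.0125) + (17.0625) = 56.7125
Denominator Σ(y_t−ȳ)² = 121.4800
r_3 = 56.7125 / 121.4800 = 0.467

0.467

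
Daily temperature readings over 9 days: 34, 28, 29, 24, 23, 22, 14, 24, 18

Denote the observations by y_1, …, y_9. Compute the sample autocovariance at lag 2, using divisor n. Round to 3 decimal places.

Mean ȳ = (34 + 28 + 29 + 24 + 23 + 22 + 14 + 24 + 18)/9 = 24.0000
Σ_{t=1}^{7}(y_t−ȳ)(y_{t+2}−ȳ) = 115.0000
γ_2 = 115.0000 / 9 = 12.778

12.778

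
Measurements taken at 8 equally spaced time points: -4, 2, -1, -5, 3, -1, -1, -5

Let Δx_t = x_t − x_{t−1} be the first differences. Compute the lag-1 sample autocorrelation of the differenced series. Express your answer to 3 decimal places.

-0.449

First differences Δx: 6, -3, -4, 8, -4, 0, -4
Mean of differences = -0.1429
Numerator Σ(Δx_t−Δx̄)(Δx_{t+1}−Δx̄) = -70.4490
Denominator Σ(Δx_t−Δx̄)² = 156.8571
r_1(Δx) = -70.4490 / 156.8571 = -0.449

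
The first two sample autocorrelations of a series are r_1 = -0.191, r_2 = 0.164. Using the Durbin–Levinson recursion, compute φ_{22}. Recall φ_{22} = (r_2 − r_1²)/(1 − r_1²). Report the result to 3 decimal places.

φ_{22} = (r_2 − r_1²) / (1 − r_1²)
r_1² = (-0.191)² = 0.036481
Numerator = 0.164 − 0.0365 = 0.1275; denominator = 1 − 0.0365 = 0.9635
φ_{22} = 0.1275 / 0.9635 = 0.132

0.132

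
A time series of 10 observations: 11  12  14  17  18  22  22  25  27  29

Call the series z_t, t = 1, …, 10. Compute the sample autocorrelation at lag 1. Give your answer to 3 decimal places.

0.705

Mean z̄ = (11 + 12 + 14 + 17 + 18 + 22 + 22 + 25 + 27 + 29)/10 = 19.7000
Numerator Σ_{t=1}^{9}(z_t−z̄)(z_{t+1}−z̄) = 251.0100
Denominator Σ(z_t−z̄)² = 356.1000
r_1 = 251.0100 / 356.1000 = 0.705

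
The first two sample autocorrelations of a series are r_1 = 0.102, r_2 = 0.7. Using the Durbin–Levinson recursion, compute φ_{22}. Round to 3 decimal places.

0.697

φ_{22} = (r_2 − r_1²) / (1 − r_1²)
r_1² = (0.102)² = 0.010404
Numerator = 0.7 − 0.0104 = 0.6896; denominator = 1 − 0.0104 = 0.9896
φ_{22} = 0.6896 / 0.9896 = 0.697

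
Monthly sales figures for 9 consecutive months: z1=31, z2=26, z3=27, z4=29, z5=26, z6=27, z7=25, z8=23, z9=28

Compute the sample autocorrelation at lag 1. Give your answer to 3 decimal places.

Mean z̄ = (31 + 26 + 27 + 29 + 26 + 27 + 25 + 23 + 28)/9 = 26.8889
Numerator Σ_{t=1}^{8}(z_t−z̄)(z_{t+1}−z̄) = -2.6790
Denominator Σ(z_t−z̄)² = 42.8889
r_1 = -2.6790 / 42.8889 = -0.062

-0.062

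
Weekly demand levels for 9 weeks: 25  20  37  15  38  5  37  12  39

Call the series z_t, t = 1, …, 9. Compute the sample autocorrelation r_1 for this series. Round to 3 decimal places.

-0.850

Mean z̄ = (25 + 20 + 37 + 15 + 38 + 5 + 37 + 12 + 39)/9 = 25.3333
Numerator Σ_{t=1}^{8}(z_t−z̄)(z_{t+1}−z̄) = -1144.4444
Denominator Σ(z_t−z̄)² = 1346.0000
r_1 = -1144.4444 / 1346.0000 = -0.850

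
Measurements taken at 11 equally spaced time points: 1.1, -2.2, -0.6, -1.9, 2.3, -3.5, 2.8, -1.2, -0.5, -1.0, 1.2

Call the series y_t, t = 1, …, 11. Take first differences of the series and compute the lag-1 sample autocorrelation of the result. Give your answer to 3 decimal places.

-0.808

First differences Δy: -3.3, 1.6, -1.3, 4.2, -5.8, 6.3, -4.0, 0.7, -0.5, 2.2
Mean of differences = 0.0100
Numerator Σ(Δy_t−Δȳ)(Δy_{t+1}−Δȳ) = -103.1821
Denominator Σ(Δy_t−Δȳ)² = 127.6890
r_1(Δy) = -103.1821 / 127.6890 = -0.808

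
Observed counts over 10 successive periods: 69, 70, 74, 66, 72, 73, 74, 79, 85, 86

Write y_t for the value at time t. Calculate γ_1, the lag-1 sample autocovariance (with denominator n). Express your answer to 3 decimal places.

22.356

Mean ȳ = (69 + 70 + 74 + 66 + 72 + 73 + 74 + 79 + 85 + 86)/10 = 74.8000
Σ_{t=1}^{9}(y_t−ȳ)(y_{t+1}−ȳ) = 223.5600
γ_1 = 223.5600 / 10 = 22.356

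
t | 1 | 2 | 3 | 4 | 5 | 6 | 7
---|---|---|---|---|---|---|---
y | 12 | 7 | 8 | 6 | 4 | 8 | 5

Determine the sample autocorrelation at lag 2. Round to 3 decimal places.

0.181

Mean ȳ = (12 + 7 + 8 + 6 + 4 + 8 + 5)/7 = 7.1429
Numerator Σ_{t=1}^{5}(y_t−ȳ)(y_{t+2}−ȳ) = 7.3878
Denominator Σ(y_t−ȳ)² = 40.8571
r_2 = 7.3878 / 40.8571 = 0.181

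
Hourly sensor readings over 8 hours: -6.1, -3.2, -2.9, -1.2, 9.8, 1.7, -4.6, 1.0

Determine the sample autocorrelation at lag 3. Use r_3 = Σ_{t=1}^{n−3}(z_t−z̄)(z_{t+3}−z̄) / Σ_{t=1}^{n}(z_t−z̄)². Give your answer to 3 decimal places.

Mean z̄ = (-6.1 − 3.2 − 2.9 − 1.2 + 9.8 + 1.7 − 4.6 + 1.0)/8 = -0.6875
Deviations from mean: -5.4125, -2.5125, -2.2125, -0.5125, 10.4875, 2.3875, -3.9125, 1.6875
Σ(z_t−z̄)(z_{t+3}−z̄) = (2.7739) + (-26.3498) + (-5.2823) + (2.0052) + (17.6977) = -9.1555
Denominator Σ(z_t−z̄)² = 174.6088
r_3 = -9.1555 / 174.6088 = -0.052

-0.052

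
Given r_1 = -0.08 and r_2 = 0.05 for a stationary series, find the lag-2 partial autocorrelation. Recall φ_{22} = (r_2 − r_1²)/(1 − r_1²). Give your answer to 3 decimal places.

φ_{22} = (r_2 − r_1²) / (1 − r_1²)
r_1² = (-0.08)² = 0.0064
Numerator = 0.05 − 0.0064 = 0.0436; denominator = 1 − 0.0064 = 0.9936
φ_{22} = 0.0436 / 0.9936 = 0.044

0.044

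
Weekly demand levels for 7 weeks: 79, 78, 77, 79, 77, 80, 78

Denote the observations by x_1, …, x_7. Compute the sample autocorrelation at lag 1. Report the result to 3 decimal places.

-0.588

Mean x̄ = (79 + 78 + 77 + 79 + 77 + 80 + 78)/7 = 78.2857
Deviations from mean: 0.7143, -0.2857, -1.2857, 0.7143, -1.2857, 1.7143, -0.2857
Numerator Σ_{t=1}^{6}(x_t−x̄)(x_{t+1}−x̄) = -4.3673
Denominator Σ(x_t−x̄)² = 7.4286
r_1 = -4.3673 / 7.4286 = -0.588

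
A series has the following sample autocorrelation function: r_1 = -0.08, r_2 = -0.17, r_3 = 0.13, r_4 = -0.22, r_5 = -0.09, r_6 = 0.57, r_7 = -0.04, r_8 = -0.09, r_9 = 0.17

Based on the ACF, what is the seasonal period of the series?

The largest autocorrelation is r_6 = 0.57; the remaining lags stay at or below 0.17.
The dominant spike at lag 6 indicates a seasonal period of 6.

6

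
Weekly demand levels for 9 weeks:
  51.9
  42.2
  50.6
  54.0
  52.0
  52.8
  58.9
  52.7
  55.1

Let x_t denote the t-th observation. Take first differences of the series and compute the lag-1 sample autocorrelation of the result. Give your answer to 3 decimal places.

First differences Δx: -9.7, 8.4, 3.4, -2.0, 0.8, 6.1, -6.2, 2.4
Mean of differences = 0.4000
Numerator Σ(Δx_t−Δx̄)(Δx_{t+1}−Δx̄) = -113.5000
Denominator Σ(Δx_t−Δx̄)² = 260.9800
r_1(Δx) = -113.5000 / 260.9800 = -0.435

-0.435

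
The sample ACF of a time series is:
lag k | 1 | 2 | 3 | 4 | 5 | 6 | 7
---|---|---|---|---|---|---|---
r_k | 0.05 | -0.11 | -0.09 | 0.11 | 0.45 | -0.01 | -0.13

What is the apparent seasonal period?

5

The largest autocorrelation is r_5 = 0.45; the remaining lags stay at or below 0.11.
The dominant spike at lag 5 indicates a seasonal period of 5.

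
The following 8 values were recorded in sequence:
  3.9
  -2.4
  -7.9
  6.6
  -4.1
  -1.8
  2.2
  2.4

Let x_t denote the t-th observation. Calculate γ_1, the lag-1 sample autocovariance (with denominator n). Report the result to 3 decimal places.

-7.742

Mean x̄ = (3.9 − 2.4 − 7.9 + 6.6 − 4.1 − 1.8 + 2.2 + 2.4)/8 = -0.1375
Deviations: 4.0375, -2.2625, -7.7625, 6.7375, -3.9625, -1.6625, 2.3375, 2.5375
Σ_{t=1}^{7}(x_t−x̄)(x_{t+1}−x̄) = -61.9364
γ_1 = -61.9364 / 8 = -7.742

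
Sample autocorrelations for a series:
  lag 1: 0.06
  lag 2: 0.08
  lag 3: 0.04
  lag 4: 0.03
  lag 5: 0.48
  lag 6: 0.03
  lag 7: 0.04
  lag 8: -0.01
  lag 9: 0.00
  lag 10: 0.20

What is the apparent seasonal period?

The largest autocorrelation is r_5 = 0.48, with a weaker echo at lag 10 (0.20); the remaining lags stay at or below 0.08.
The dominant spike at lag 5 indicates a seasonal period of 5.

5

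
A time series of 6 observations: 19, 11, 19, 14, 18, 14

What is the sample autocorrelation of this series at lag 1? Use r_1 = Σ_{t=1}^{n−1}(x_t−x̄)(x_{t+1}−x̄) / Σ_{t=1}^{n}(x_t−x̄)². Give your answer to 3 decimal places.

Mean x̄ = (19 + 11 + 19 + 14 + 18 + 14)/6 = 15.8333
Deviations from mean: 3.1667, -4.8333, 3.1667, -1.8333, 2.1667, -1.8333
Σ(x_t−x̄)(x_{t+1}−x̄) = (-15.3056) + (-15.3056) + (-5.8056) + (-3.9722) + (-3.9722) = -44.3611
Denominator Σ(x_t−x̄)² = 54.8333
r_1 = -44.3611 / 54.8333 = -0.809

-0.809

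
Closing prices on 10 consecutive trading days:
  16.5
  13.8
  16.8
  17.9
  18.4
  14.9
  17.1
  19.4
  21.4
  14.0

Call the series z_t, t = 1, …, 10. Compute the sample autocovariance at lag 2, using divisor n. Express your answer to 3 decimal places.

-1.666

Mean z̄ = (16.5 + 13.8 + 16.8 + 17.9 + 18.4 + 14.9 + 17.1 + 19.4 + 21.4 + 14.0)/10 = 17.0200
Σ_{t=1}^{8}(z_t−z̄)(z_{t+2}−z̄) = -16.6608
γ_2 = -16.6608 / 10 = -1.666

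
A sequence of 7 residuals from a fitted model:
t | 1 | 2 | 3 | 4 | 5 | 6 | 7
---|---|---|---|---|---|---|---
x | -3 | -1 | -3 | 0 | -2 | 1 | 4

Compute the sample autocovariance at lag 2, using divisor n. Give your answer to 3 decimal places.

Mean x̄ = (-3 − 1 − 3 + 0 − 2 + 1 + 4)/7 = -0.5714
Deviations: -2.4286, -0.4286, -2.4286, 0.5714, -1.4286, 1.5714, 4.5714
Σ_{t=1}^{5}(x_t−x̄)(x_{t+2}−x̄) = 3.4898
γ_2 = 3.4898 / 7 = 0.499

0.499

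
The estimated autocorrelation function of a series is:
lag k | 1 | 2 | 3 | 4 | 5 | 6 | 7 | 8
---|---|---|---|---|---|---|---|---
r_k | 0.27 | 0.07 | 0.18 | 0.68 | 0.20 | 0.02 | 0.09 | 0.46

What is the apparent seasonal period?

4

The largest autocorrelation is r_4 = 0.68, with a weaker echo at lag 8 (0.46); the remaining lags stay at or below 0.27. The elevated value at lag 1 (0.27), dropping to 0.07 at lag 2, reflects decaying short-term dependence rather than seasonality.
The dominant spike at lag 4 indicates a seasonal period of 4.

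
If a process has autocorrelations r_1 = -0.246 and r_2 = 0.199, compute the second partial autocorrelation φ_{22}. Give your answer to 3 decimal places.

φ_{22} = (r_2 − r_1²) / (1 − r_1²)
r_1² = (-0.246)² = 0.060516
Numerator = 0.199 − 0.0605 = 0.1385; denominator = 1 − 0.0605 = 0.9395
φ_{22} = 0.1385 / 0.9395 = 0.147

0.147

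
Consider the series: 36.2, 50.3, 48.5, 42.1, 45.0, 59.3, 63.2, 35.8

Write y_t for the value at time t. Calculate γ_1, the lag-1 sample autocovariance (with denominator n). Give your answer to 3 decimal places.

-6.230

Mean ȳ = (36.2 + 50.3 + 48.5 + 42.1 + 45.0 + 59.3 + 63.2 + 35.8)/8 = 47.5500
Σ_{t=1}^{7}(y_t−ȳ)(y_{t+1}−ȳ) = -49.8425
γ_1 = -49.8425 / 8 = -6.230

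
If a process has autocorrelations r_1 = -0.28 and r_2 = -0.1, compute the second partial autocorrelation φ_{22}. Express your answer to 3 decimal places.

-0.194

φ_{22} = (r_2 − r_1²) / (1 − r_1²)
r_1² = (-0.28)² = 0.0784
Numerator = -0.1 − 0.0784 = -0.1784; denominator = 1 − 0.0784 = 0.9216
φ_{22} = -0.1784 / 0.9216 = -0.194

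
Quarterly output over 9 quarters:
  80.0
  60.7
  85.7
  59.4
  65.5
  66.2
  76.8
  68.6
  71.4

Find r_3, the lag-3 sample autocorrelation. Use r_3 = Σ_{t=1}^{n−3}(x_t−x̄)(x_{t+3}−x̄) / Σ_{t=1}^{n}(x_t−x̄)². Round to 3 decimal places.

-0.297

Mean x̄ = (80.0 + 60.7 + 85.7 + 59.4 + 65.5 + 66.2 + 76.8 + 68.6 + 71.4)/9 = 70.4778
Σ(x_t−x̄)(x_{t+3}−x̄) = (-105.4851) + (48.6716) + (-65.1173) + (-70.0362) + (9.3472) + (-3.9451) = -186.5648
Denominator Σ(x_t−x̄)² = 628.1356
r_3 = -186.5648 / 628.1356 = -0.297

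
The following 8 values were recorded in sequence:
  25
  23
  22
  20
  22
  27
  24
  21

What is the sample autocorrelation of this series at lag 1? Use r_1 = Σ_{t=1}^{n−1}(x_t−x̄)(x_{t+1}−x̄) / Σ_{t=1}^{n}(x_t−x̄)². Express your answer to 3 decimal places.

Mean x̄ = (25 + 23 + 22 + 20 + 22 + 27 + 24 + 21)/8 = 23.0000
Deviations from mean: 2.0000, 0.0000, -1.0000, -3.0000, -1.0000, 4.0000, 1.0000, -2.0000
Σ(x_t−x̄)(x_{t+1}−x̄) = (0.0000) + (0.0000) + (3.0000) + (3.0000) + (-4.0000) + (4.0000) + (-2.0000) = 4.0000
Denominator Σ(x_t−x̄)² = 36.0000
r_1 = 4.0000 / 36.0000 = 0.111

0.111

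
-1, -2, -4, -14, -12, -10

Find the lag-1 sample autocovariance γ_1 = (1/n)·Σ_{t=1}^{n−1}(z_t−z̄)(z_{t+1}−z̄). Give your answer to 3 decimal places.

12.218

Mean z̄ = (-1 − 2 − 4 − 14 − 12 − 10)/6 = -7.1667
Σ_{t=1}^{5}(z_t−z̄)(z_{t+1}−z̄) = 73.3056
γ_1 = 73.3056 / 6 = 12.218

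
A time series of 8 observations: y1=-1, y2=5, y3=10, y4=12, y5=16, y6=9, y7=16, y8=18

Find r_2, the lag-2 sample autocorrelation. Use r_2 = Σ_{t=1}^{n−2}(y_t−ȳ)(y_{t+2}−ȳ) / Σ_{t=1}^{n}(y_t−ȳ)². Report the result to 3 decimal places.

Mean ȳ = (-1 + 5 + 10 + 12 + 16 + 9 + 16 + 18)/8 = 10.6250
Numerator Σ_{t=1}^{6}(y_t−ȳ)(y_{t+2}−ȳ) = 10.8438
Denominator Σ(y_t−ȳ)² = 283.8750
r_2 = 10.8438 / 283.8750 = 0.038

0.038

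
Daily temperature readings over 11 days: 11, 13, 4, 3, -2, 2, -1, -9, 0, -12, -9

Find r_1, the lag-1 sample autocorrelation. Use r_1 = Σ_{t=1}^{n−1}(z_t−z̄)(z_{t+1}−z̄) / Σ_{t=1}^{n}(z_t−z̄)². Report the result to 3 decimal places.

0.495

Mean z̄ = (11 + 13 + 4 + 3 − 2 + 2 − 1 − 9 + 0 − 12 − 9)/11 = 0.0000
Numerator Σ_{t=1}^{10}(z_t−z̄)(z_{t+1}−z̄) = 312.0000
Denominator Σ(z_t−z̄)² = 630.0000
r_1 = 312.0000 / 630.0000 = 0.495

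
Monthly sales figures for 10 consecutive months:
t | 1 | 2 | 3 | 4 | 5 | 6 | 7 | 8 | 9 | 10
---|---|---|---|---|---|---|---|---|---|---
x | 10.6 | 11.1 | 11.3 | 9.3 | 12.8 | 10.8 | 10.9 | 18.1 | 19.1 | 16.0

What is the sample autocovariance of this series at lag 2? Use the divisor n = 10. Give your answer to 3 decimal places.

1.128

Mean x̄ = (10.6 + 11.1 + 11.3 + 9.3 + 12.8 + 10.8 + 10.9 + 18.1 + 19.1 + 16.0)/10 = 13.0000
Σ_{t=1}^{8}(x_t−x̄)(x_{t+2}−x̄) = 11.2800
γ_2 = 11.2800 / 10 = 1.128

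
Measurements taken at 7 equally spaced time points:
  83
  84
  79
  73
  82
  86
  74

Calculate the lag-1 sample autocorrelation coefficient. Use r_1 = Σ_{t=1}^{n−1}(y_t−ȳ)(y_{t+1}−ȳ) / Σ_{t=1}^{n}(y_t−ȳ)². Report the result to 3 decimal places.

Mean ȳ = (83 + 84 + 79 + 73 + 82 + 86 + 74)/7 = 80.1429
Deviations from mean: 2.8571, 3.8571, -1.1429, -7.1429, 1.8571, 5.8571, -6.1429
Numerator Σ_{t=1}^{6}(y_t−ȳ)(y_{t+1}−ȳ) = -23.5918
Denominator Σ(y_t−ȳ)² = 150.8571
r_1 = -23.5918 / 150.8571 = -0.156

-0.156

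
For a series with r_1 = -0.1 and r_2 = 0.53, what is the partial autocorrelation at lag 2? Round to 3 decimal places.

φ_{22} = (r_2 − r_1²) / (1 − r_1²)
r_1² = (-0.1)² = 0.01
Numerator = 0.53 − 0.0100 = 0.5200; denominator = 1 − 0.0100 = 0.9900
φ_{22} = 0.5200 / 0.9900 = 0.525

0.525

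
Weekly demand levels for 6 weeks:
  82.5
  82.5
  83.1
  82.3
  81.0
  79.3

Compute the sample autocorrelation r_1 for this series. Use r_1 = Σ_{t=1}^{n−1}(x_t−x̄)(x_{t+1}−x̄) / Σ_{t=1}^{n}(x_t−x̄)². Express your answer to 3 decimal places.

0.375

Mean x̄ = (82.5 + 82.5 + 83.1 + 82.3 + 81.0 + 79.3)/6 = 81.7833
Deviations from mean: 0.7167, 0.7167, 1.3167, 0.5167, -0.7833, -2.4833
Σ(x_t−x̄)(x_{t+1}−x̄) = (0.5136) + (0.9436) + (0.6803) + (-0.4047) + (1.9453) = 3.6781
Denominator Σ(x_t−x̄)² = 9.8083
r_1 = 3.6781 / 9.8083 = 0.375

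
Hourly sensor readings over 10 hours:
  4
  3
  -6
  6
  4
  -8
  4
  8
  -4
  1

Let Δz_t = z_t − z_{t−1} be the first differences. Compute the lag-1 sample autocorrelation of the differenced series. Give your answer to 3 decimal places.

First differences Δz: -1, -9, 12, -2, -12, 12, 4, -12, 5
Mean of differences = -0.3333
Numerator Σ(Δz_t−Δz̄)(Δz_{t+1}−Δz̄) = -305.4444
Denominator Σ(Δz_t−Δz̄)² = 702.0000
r_1(Δz) = -305.4444 / 702.0000 = -0.435

-0.435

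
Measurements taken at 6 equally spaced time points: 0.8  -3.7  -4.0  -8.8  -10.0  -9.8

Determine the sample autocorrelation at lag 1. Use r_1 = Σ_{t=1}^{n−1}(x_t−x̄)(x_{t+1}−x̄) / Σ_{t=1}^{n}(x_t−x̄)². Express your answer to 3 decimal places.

Mean x̄ = (0.8 − 3.7 − 4.0 − 8.8 − 10.0 − 9.8)/6 = -5.9167
Deviations from mean: 6.7167, 2.2167, 1.9167, -2.8833, -4.0833, -3.8833
Σ(x_t−x̄)(x_{t+1}−x̄) = (14.8886) + (4.2486) + (-5.5264) + (11.7736) + (15.8569) = 41.2414
Denominator Σ(x_t−x̄)² = 93.7683
r_1 = 41.2414 / 93.7683 = 0.440

0.440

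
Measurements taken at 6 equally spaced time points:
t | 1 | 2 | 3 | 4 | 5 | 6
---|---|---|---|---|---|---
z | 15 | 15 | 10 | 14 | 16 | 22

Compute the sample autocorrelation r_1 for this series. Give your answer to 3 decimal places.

0.167

Mean z̄ = (15 + 15 + 10 + 14 + 16 + 22)/6 = 15.3333
Deviations from mean: -0.3333, -0.3333, -5.3333, -1.3333, 0.6667, 6.6667
Σ(z_t−z̄)(z_{t+1}−z̄) = (0.1111) + (1.7778) + (7.1111) + (-0.8889) + (4.4444) = 12.5556
Denominator Σ(z_t−z̄)² = 75.3333
r_1 = 12.5556 / 75.3333 = 0.167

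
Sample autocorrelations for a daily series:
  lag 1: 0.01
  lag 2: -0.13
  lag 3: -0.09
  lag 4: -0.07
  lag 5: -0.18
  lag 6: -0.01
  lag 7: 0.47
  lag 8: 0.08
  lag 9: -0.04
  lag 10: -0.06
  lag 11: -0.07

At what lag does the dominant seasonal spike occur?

The largest autocorrelation is r_7 = 0.47; the remaining lags stay at or below 0.08.
The dominant spike at lag 7 indicates a seasonal period of 7.

7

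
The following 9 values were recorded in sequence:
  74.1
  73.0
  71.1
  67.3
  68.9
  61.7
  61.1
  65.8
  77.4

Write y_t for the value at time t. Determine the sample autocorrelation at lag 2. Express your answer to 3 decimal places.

Mean ȳ = (74.1 + 73.0 + 71.1 + 67.3 + 68.9 + 61.7 + 61.1 + 65.8 + 77.4)/9 = 68.9333
Numerator Σ_{t=1}^{7}(y_t−ȳ)(y_{t+2}−ȳ) = -27.1022
Denominator Σ(y_t−ȳ)² = 245.7800
r_2 = -27.1022 / 245.7800 = -0.110

-0.110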